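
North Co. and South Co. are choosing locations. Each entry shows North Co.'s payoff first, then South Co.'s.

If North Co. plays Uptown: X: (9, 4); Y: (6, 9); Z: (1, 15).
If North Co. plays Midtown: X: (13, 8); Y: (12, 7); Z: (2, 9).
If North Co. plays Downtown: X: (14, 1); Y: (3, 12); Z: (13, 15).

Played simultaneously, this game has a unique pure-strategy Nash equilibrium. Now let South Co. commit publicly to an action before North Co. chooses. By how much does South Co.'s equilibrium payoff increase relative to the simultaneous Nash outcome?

Solve by backward induction (South Co. leads).
- X: BR = Downtown, leader payoff 1.
- Y: BR = Midtown, leader payoff 7.
- Z: BR = Downtown, leader payoff 15.
South Co.'s induced payoffs are 1, 7, 15, so South Co. commits to Z. Subgame-perfect outcome: (Downtown, Z) with payoffs (13, 15).
Under simultaneous play:
North Co.'s best replies: X→Downtown; Y→Midtown; Z→Downtown.
South Co.'s best replies: Uptown→Z; Midtown→Z; Downtown→Z.
Only (Downtown, Z) has each player best-responding; Nash payoffs (13, 15).
South Co.'s commitment gain: 15 − 15 = 0.

0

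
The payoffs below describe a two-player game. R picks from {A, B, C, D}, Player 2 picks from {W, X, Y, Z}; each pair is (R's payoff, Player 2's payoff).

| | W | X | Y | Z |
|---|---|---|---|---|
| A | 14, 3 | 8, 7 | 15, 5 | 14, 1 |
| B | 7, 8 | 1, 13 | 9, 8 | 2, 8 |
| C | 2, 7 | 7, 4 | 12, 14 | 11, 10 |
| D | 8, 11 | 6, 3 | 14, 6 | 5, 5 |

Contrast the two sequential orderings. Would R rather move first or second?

first

If R leads: Player 2's best replies are A→X, B→X, C→Y, D→W; R's induced payoffs 8, 1, 12, 8; outcome (C, Y), payoffs (12, 14).
If Player 2 leads: R's best replies are W→A, X→A, Y→A, Z→A; Player 2's induced payoffs 3, 7, 5, 1; outcome (A, X), payoffs (8, 7).
R gets 12 moving first and 8 moving second, so R prefers to move first.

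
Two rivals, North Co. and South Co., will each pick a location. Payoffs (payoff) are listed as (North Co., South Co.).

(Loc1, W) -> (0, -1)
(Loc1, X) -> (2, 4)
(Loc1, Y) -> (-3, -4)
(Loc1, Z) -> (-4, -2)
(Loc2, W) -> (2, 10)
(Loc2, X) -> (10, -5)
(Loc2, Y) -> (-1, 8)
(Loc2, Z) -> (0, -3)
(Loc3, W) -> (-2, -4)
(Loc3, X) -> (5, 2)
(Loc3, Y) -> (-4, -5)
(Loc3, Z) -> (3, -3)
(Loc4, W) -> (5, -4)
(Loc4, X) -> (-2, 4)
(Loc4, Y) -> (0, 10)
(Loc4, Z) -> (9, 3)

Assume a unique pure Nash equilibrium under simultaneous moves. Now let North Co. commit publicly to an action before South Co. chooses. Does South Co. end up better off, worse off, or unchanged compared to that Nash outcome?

worse off

Solve by backward induction (North Co. leads).
- Loc1: BR = X, leader payoff 2.
- Loc2: BR = W, leader payoff 2.
- Loc3: BR = X, leader payoff 5.
- Loc4: BR = Y, leader payoff 0.
Maximizing over 2, 2, 5, 0, North Co. chooses Loc3. Subgame-perfect outcome: (Loc3, X) with payoffs (5, 2).
Now find the simultaneous Nash equilibrium.
North Co.'s best replies: W→Loc4; X→Loc2; Y→Loc4; Z→Loc4.
South Co.'s best replies: Loc1→X; Loc2→W; Loc3→X; Loc4→Y.
Only (Loc4, Y) has each player best-responding; Nash payoffs (0, 10).
South Co. earns 2 sequentially versus 10 at the Nash outcome: worse off.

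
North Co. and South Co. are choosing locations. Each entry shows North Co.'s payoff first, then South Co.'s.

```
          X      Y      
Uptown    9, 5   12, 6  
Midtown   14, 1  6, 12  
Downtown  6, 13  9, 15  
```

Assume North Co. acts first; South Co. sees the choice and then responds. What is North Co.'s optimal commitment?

Uptown

South Co. best-responds to each possible North Co. move:
- Uptown → South Co. plays Y (best of 5, 6); North Co. gets 12.
- Midtown → South Co. plays Y (best of 1, 12); North Co. gets 6.
- Downtown → South Co. plays Y (best of 13, 15); North Co. gets 9.
Among 12, 6, 9, the best is 12 at Uptown. Subgame-perfect outcome: (Uptown, Y) with payoffs (12, 6).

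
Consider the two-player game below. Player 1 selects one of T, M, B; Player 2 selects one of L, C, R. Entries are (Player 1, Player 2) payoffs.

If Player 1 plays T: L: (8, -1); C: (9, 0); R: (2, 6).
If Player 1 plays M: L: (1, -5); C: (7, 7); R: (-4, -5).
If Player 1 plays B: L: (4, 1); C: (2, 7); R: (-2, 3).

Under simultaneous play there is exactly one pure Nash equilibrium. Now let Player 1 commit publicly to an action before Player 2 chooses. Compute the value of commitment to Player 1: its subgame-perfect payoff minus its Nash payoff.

Player 2 best-responds to each possible Player 1 move:
- T: Player 2 compares -1, 0, 6 and picks R; Player 1 would get 2.
- M: Player 2 compares -5, 7, -5 and picks C; Player 1 would get 7.
- B: Player 2 compares 1, 7, 3 and picks C; Player 1 would get 2.
Maximizing over 2, 7, 2, Player 1 chooses M. Subgame-perfect outcome: (M, C) with payoffs (7, 7).
Under simultaneous play:
Player 1's best replies: L→T; C→T; R→T.
Player 2's best replies: T→R; M→C; B→C.
Only (T, R) has each player best-responding; Nash payoffs (2, 6).
Player 1's commitment gain: 7 − 2 = 5.

5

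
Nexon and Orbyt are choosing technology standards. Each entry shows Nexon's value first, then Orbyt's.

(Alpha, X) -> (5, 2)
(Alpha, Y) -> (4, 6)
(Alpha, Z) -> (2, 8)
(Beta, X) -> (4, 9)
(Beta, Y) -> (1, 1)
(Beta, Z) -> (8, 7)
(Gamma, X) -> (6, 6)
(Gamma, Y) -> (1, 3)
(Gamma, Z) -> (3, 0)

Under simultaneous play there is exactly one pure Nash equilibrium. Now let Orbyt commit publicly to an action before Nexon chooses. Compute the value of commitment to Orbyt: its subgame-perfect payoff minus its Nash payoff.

1

Work backward from Nexon's decision.
- X → Nexon plays Gamma (best of 5, 4, 6); Orbyt gets 6.
- Y → Nexon plays Alpha (best of 4, 1, 1); Orbyt gets 6.
- Z → Nexon plays Beta (best of 2, 8, 3); Orbyt gets 7.
Maximizing over 6, 6, 7, Orbyt chooses Z. Subgame-perfect outcome: (Beta, Z) with payoffs (8, 7).
Now find the simultaneous Nash equilibrium.
Nexon's best replies: X→Gamma; Y→Alpha; Z→Beta.
Orbyt's best replies: Alpha→Z; Beta→X; Gamma→X.
The unique mutual best reply is (Gamma, X), giving (6, 6).
Orbyt's commitment gain: 7 − 6 = 1.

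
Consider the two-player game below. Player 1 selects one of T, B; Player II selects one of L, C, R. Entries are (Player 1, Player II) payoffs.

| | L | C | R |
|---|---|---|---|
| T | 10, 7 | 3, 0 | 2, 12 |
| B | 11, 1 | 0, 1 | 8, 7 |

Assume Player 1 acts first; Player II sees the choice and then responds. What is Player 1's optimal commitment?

B

Solve by backward induction (Player 1 leads).
- T: Player II compares 7, 0, 12 and picks R; Player 1 would get 2.
- B: Player II compares 1, 1, 7 and picks R; Player 1 would get 8.
Among 2, 8, the best is 8 at B. Subgame-perfect outcome: (B, R) with payoffs (8, 7).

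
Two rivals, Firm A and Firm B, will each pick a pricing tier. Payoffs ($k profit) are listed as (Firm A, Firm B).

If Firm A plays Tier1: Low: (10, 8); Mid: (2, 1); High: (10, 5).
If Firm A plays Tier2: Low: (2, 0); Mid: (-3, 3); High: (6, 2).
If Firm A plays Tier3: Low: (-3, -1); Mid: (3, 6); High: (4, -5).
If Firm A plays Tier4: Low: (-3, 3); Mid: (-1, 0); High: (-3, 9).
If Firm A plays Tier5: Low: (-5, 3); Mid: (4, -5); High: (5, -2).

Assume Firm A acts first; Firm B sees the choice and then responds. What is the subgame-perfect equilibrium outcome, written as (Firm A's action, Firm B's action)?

Solve by backward induction (Firm A leads).
- Tier1 → Firm B plays Low (best of 8, 1, 5); Firm A gets 10.
- Tier2 → Firm B plays Mid (best of 0, 3, 2); Firm A gets -3.
- Tier3 → Firm B plays Mid (best of -1, 6, -5); Firm A gets 3.
- Tier4 → Firm B plays High (best of 3, 0, 9); Firm A gets -3.
- Tier5 → Firm B plays Low (best of 3, -5, -2); Firm A gets -5.
Maximizing over 10, -3, 3, -3, -5, Firm A chooses Tier1. Subgame-perfect outcome: (Tier1, Low) with payoffs (10, 8).

(Tier1, Low)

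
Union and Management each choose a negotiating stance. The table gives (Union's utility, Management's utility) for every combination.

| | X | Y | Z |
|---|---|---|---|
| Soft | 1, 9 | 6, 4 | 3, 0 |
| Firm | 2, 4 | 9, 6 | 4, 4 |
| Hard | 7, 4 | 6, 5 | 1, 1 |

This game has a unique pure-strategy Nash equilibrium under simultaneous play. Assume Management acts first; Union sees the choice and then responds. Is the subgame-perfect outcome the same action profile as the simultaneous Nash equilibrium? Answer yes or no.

yes

Backward induction with Management moving first.
- X: BR = Hard, leader payoff 4.
- Y: BR = Firm, leader payoff 6.
- Z: BR = Firm, leader payoff 4.
Management's induced payoffs are 4, 6, 4, so Management commits to Y. Subgame-perfect outcome: (Firm, Y) with payoffs (9, 6).
For the simultaneous game, intersect best replies.
Union's best replies: X→Hard; Y→Firm; Z→Firm.
Management's best replies: Soft→X; Firm→Y; Hard→Y.
The unique mutual best reply is (Firm, Y), giving (9, 6).
Sequential outcome (Firm, Y) coincides with the Nash profile (Firm, Y).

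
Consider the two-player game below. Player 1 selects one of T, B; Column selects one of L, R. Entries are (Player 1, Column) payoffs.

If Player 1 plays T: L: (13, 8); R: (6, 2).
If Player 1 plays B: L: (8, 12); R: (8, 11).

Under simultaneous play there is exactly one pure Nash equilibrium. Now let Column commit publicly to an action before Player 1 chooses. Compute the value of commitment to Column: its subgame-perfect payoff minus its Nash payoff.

Backward induction with Column moving first.
- L: Player 1 compares 13, 8 and picks T; Column would get 8.
- R: Player 1 compares 6, 8 and picks B; Column would get 11.
Maximizing over 8, 11, Column chooses R. Subgame-perfect outcome: (B, R) with payoffs (8, 11).
Under simultaneous play:
Player 1's best replies: L→T; R→B.
Column's best replies: T→L; B→L.
The unique mutual best reply is (T, L), giving (13, 8).
Column's commitment gain: 11 − 8 = 3.

3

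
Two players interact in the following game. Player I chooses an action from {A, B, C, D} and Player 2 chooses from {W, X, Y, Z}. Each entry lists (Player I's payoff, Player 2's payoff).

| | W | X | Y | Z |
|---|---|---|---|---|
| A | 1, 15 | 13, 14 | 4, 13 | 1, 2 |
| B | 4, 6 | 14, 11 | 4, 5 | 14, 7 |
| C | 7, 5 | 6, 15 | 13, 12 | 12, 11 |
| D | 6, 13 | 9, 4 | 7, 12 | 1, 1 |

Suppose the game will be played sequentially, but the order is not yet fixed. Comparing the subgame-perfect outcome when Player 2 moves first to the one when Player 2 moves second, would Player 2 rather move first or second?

first

If Player I leads: Player 2's best replies are A→W, B→X, C→X, D→W; Player I's induced payoffs 1, 14, 6, 6; outcome (B, X), payoffs (14, 11).
If Player 2 leads: Player I's best replies are W→C, X→B, Y→C, Z→B; Player 2's induced payoffs 5, 11, 12, 7; outcome (C, Y), payoffs (13, 12).
Player 2 gets 12 moving first and 11 moving second, so Player 2 prefers to move first.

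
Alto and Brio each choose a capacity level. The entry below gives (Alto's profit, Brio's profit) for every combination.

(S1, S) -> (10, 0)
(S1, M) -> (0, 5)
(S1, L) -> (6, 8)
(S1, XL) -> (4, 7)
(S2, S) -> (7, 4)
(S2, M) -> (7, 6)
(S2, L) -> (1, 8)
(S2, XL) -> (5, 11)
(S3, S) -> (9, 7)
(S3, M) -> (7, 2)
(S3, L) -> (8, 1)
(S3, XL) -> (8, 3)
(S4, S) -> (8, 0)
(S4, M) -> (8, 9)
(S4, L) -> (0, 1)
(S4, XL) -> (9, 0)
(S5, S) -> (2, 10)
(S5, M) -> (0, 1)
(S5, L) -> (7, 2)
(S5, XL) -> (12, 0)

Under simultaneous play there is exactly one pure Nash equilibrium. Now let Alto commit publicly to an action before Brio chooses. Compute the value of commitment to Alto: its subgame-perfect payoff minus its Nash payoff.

1

Work backward from Brio's decision.
- S1 → Brio plays L (best of 0, 5, 8, 7); Alto gets 6.
- S2 → Brio plays XL (best of 4, 6, 8, 11); Alto gets 5.
- S3 → Brio plays S (best of 7, 2, 1, 3); Alto gets 9.
- S4 → Brio plays M (best of 0, 9, 1, 0); Alto gets 8.
- S5 → Brio plays S (best of 10, 1, 2, 0); Alto gets 2.
Maximizing over 6, 5, 9, 8, 2, Alto chooses S3. Subgame-perfect outcome: (S3, S) with payoffs (9, 7).
Now find the simultaneous Nash equilibrium.
Alto's best replies: S→S1; M→S4; L→S3; XL→S5.
Brio's best replies: S1→L; S2→XL; S3→S; S4→M; S5→S.
Only (S4, M) has each player best-responding; Nash payoffs (8, 9).
Alto's commitment gain: 9 − 8 = 1.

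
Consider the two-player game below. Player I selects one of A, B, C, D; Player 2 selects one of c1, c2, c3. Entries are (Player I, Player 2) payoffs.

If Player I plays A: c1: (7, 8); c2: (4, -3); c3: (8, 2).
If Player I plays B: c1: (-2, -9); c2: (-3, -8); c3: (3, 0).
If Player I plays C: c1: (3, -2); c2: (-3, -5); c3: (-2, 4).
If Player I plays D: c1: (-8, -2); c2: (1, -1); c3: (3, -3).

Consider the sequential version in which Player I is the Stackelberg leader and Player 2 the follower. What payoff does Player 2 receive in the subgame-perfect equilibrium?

Solve by backward induction (Player I leads).
- A: BR = c1, leader payoff 7.
- B: BR = c3, leader payoff 3.
- C: BR = c3, leader payoff -2.
- D: BR = c2, leader payoff 1.
Maximizing over 7, 3, -2, 1, Player I chooses A. Subgame-perfect outcome: (A, c1) with payoffs (7, 8).

8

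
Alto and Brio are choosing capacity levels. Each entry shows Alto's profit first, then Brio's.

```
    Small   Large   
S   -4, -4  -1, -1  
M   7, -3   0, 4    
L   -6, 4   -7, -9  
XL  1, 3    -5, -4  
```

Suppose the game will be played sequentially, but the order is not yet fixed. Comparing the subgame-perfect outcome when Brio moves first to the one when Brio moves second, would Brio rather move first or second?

first

If Alto leads: Brio's best replies are S→Large, M→Large, L→Small, XL→Small; Alto's induced payoffs -1, 0, -6, 1; outcome (XL, Small), payoffs (1, 3).
If Brio leads: Alto's best replies are Small→M, Large→M; Brio's induced payoffs -3, 4; outcome (M, Large), payoffs (0, 4).
Brio gets 4 moving first and 3 moving second, so Brio prefers to move first.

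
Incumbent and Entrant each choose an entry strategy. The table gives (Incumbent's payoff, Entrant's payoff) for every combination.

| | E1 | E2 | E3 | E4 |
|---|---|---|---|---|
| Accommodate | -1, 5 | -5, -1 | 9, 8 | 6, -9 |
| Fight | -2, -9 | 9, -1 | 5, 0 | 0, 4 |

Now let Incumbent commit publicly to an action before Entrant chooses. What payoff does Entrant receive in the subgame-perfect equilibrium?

8

Entrant best-responds to each possible Incumbent move:
- Accommodate: BR = E3, leader payoff 9.
- Fight: BR = E4, leader payoff 0.
Maximizing over 9, 0, Incumbent chooses Accommodate. Subgame-perfect outcome: (Accommodate, E3) with payoffs (9, 8).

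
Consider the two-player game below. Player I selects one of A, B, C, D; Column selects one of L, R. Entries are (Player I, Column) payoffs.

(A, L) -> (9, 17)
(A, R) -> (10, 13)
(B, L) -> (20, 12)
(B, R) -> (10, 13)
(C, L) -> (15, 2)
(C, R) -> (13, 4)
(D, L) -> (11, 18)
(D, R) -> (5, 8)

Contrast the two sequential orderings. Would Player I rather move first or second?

If Player I leads: Column's best replies are A→L, B→R, C→R, D→L; Player I's induced payoffs 9, 10, 13, 11; outcome (C, R), payoffs (13, 4).
If Column leads: Player I's best replies are L→B, R→C; Column's induced payoffs 12, 4; outcome (B, L), payoffs (20, 12).
Player I gets 13 moving first and 20 moving second, so Player I prefers to move second.

second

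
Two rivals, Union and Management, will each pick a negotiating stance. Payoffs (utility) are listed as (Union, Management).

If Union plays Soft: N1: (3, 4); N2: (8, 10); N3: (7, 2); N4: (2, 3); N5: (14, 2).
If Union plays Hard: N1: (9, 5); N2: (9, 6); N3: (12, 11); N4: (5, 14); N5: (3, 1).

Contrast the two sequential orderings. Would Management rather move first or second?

first

If Union leads: Management's best replies are Soft→N2, Hard→N4; Union's induced payoffs 8, 5; outcome (Soft, N2), payoffs (8, 10).
If Management leads: Union's best replies are N1→Hard, N2→Hard, N3→Hard, N4→Hard, N5→Soft; Management's induced payoffs 5, 6, 11, 14, 2; outcome (Hard, N4), payoffs (5, 14).
Management gets 14 moving first and 10 moving second, so Management prefers to move first.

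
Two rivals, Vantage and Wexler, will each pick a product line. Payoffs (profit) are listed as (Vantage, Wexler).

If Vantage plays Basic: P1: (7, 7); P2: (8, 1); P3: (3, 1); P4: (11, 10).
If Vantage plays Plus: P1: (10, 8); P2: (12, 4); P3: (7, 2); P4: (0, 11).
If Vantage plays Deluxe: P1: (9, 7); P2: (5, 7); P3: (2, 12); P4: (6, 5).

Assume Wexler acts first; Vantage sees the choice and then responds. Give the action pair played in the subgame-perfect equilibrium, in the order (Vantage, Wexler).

(Basic, P4)

Work backward from Vantage's decision.
- P1: Vantage compares 7, 10, 9 and picks Plus; Wexler would get 8.
- P2: Vantage compares 8, 12, 5 and picks Plus; Wexler would get 4.
- P3: Vantage compares 3, 7, 2 and picks Plus; Wexler would get 2.
- P4: Vantage compares 11, 0, 6 and picks Basic; Wexler would get 10.
Maximizing over 8, 4, 2, 10, Wexler chooses P4. Subgame-perfect outcome: (Basic, P4) with payoffs (11, 10).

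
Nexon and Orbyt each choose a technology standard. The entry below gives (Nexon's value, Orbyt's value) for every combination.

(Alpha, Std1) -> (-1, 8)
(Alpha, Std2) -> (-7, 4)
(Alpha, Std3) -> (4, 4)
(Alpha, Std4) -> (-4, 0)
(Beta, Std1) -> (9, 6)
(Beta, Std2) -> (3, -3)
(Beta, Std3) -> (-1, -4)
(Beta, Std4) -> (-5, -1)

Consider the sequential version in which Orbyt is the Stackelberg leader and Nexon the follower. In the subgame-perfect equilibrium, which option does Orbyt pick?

Backward induction with Orbyt moving first.
- Std1 → Nexon plays Beta (best of -1, 9); Orbyt gets 6.
- Std2 → Nexon plays Beta (best of -7, 3); Orbyt gets -3.
- Std3 → Nexon plays Alpha (best of 4, -1); Orbyt gets 4.
- Std4 → Nexon plays Alpha (best of -4, -5); Orbyt gets 0.
Orbyt's induced payoffs are 6, -3, 4, 0, so Orbyt commits to Std1. Subgame-perfect outcome: (Beta, Std1) with payoffs (9, 6).

Std1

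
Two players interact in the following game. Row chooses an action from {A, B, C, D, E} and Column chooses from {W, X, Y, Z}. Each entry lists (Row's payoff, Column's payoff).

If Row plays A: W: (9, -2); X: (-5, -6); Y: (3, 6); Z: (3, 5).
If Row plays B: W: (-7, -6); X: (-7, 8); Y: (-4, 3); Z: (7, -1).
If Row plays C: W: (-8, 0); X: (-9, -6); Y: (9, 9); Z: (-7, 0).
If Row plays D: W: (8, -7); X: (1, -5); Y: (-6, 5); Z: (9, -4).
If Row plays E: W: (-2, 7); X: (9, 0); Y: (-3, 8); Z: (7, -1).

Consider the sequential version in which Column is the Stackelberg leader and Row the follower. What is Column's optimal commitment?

Work backward from Row's decision.
- W: Row compares 9, -7, -8, 8, -2 and picks A; Column would get -2.
- X: Row compares -5, -7, -9, 1, 9 and picks E; Column would get 0.
- Y: Row compares 3, -4, 9, -6, -3 and picks C; Column would get 9.
- Z: Row compares 3, 7, -7, 9, 7 and picks D; Column would get -4.
Among -2, 0, 9, -4, the best is 9 at Y. Subgame-perfect outcome: (C, Y) with payoffs (9, 9).

Y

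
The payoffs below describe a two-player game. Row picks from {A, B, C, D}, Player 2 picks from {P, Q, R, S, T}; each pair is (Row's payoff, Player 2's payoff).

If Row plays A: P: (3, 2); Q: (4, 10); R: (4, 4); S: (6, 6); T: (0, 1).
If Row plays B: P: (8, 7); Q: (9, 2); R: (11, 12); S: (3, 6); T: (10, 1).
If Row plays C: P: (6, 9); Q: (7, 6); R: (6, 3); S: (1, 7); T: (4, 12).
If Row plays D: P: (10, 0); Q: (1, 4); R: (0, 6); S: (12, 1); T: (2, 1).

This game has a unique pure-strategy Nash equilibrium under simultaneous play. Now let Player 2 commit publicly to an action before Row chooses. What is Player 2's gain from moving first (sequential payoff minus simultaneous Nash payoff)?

Solve by backward induction (Player 2 leads).
- P: BR = D, leader payoff 0.
- Q: BR = B, leader payoff 2.
- R: BR = B, leader payoff 12.
- S: BR = D, leader payoff 1.
- T: BR = B, leader payoff 1.
Among 0, 2, 12, 1, 1, the best is 12 at R. Subgame-perfect outcome: (B, R) with payoffs (11, 12).
For the simultaneous game, intersect best replies.
Row's best replies: P→D; Q→B; R→B; S→D; T→B.
Player 2's best replies: A→Q; B→R; C→T; D→R.
Only (B, R) has each player best-responding; Nash payoffs (11, 12).
Player 2's commitment gain: 12 − 12 = 0.

0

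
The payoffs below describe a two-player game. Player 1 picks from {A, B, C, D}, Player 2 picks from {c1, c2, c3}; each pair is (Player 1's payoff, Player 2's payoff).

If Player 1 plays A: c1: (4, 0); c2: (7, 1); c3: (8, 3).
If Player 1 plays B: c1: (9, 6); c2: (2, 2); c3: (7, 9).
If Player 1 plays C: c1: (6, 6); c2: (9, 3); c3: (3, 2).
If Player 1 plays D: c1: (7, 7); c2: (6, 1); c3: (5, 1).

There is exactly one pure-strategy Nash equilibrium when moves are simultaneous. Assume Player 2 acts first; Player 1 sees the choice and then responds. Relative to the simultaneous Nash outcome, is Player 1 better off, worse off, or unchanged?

better off

Player 1 best-responds to each possible Player 2 move:
- c1: Player 1 compares 4, 9, 6, 7 and picks B; Player 2 would get 6.
- c2: Player 1 compares 7, 2, 9, 6 and picks C; Player 2 would get 3.
- c3: Player 1 compares 8, 7, 3, 5 and picks A; Player 2 would get 3.
Maximizing over 6, 3, 3, Player 2 chooses c1. Subgame-perfect outcome: (B, c1) with payoffs (9, 6).
Now find the simultaneous Nash equilibrium.
Player 1's best replies: c1→B; c2→C; c3→A.
Player 2's best replies: A→c3; B→c3; C→c1; D→c1.
The unique mutual best reply is (A, c3), giving (8, 3).
Player 1 earns 9 sequentially versus 8 at the Nash outcome: better off.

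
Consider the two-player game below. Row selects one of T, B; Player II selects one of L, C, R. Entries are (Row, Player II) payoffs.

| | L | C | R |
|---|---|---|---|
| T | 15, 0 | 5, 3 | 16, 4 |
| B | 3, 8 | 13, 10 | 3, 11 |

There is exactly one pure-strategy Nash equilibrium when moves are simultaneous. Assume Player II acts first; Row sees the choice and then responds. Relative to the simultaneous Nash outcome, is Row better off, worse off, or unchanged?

worse off

Backward induction with Player II moving first.
- L: BR = T, leader payoff 0.
- C: BR = B, leader payoff 10.
- R: BR = T, leader payoff 4.
Among 0, 10, 4, the best is 10 at C. Subgame-perfect outcome: (B, C) with payoffs (13, 10).
For the simultaneous game, intersect best replies.
Row's best replies: L→T; C→B; R→T.
Player II's best replies: T→R; B→R.
Only (T, R) has each player best-responding; Nash payoffs (16, 4).
Row earns 13 sequentially versus 16 at the Nash outcome: worse off.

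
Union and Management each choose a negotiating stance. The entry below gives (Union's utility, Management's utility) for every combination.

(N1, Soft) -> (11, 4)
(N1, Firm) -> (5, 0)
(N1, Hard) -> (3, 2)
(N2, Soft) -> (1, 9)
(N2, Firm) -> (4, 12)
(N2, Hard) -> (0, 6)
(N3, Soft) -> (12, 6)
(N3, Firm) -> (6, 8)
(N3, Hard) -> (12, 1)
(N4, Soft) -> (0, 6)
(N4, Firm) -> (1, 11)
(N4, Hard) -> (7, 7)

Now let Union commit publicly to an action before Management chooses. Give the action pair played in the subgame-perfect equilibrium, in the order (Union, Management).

(N1, Soft)

Backward induction with Union moving first.
- N1 → Management plays Soft (best of 4, 0, 2); Union gets 11.
- N2 → Management plays Firm (best of 9, 12, 6); Union gets 4.
- N3 → Management plays Firm (best of 6, 8, 1); Union gets 6.
- N4 → Management plays Firm (best of 6, 11, 7); Union gets 1.
Union's induced payoffs are 11, 4, 6, 1, so Union commits to N1. Subgame-perfect outcome: (N1, Soft) with payoffs (11, 4).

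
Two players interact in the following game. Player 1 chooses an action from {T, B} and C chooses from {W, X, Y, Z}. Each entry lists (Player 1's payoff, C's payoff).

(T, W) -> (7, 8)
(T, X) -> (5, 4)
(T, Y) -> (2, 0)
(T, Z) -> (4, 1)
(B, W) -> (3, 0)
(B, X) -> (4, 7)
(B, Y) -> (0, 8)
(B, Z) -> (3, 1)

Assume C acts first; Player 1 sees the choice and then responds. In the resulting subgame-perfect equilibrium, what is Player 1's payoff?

7

Solve by backward induction (C leads).
- W: BR = T, leader payoff 8.
- X: BR = T, leader payoff 4.
- Y: BR = T, leader payoff 0.
- Z: BR = T, leader payoff 1.
Among 8, 4, 0, 1, the best is 8 at W. Subgame-perfect outcome: (T, W) with payoffs (7, 8).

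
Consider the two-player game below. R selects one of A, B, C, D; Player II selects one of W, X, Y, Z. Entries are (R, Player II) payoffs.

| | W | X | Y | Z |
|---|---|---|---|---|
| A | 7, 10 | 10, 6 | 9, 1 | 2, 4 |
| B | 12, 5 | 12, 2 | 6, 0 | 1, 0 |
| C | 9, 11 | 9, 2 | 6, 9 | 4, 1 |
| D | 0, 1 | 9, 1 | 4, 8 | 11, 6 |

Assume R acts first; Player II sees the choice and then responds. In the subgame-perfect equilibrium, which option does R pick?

B

Solve by backward induction (R leads).
- A: Player II compares 10, 6, 1, 4 and picks W; R would get 7.
- B: Player II compares 5, 2, 0, 0 and picks W; R would get 12.
- C: Player II compares 11, 2, 9, 1 and picks W; R would get 9.
- D: Player II compares 1, 1, 8, 6 and picks Y; R would get 4.
R's induced payoffs are 7, 12, 9, 4, so R commits to B. Subgame-perfect outcome: (B, W) with payoffs (12, 5).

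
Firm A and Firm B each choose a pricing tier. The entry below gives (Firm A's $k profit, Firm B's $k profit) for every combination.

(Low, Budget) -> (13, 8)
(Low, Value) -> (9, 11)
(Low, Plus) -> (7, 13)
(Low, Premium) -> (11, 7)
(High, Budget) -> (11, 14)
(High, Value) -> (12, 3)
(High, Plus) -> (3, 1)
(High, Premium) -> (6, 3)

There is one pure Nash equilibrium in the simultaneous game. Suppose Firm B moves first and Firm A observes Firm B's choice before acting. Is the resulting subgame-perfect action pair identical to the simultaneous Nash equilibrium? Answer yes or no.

yes

Backward induction with Firm B moving first.
- Budget: Firm A compares 13, 11 and picks Low; Firm B would get 8.
- Value: Firm A compares 9, 12 and picks High; Firm B would get 3.
- Plus: Firm A compares 7, 3 and picks Low; Firm B would get 13.
- Premium: Firm A compares 11, 6 and picks Low; Firm B would get 7.
Firm B's induced payoffs are 8, 3, 13, 7, so Firm B commits to Plus. Subgame-perfect outcome: (Low, Plus) with payoffs (7, 13).
For the simultaneous game, intersect best replies.
Firm A's best replies: Budget→Low; Value→High; Plus→Low; Premium→Low.
Firm B's best replies: Low→Plus; High→Budget.
Only (Low, Plus) has each player best-responding; Nash payoffs (7, 13).
Sequential outcome (Low, Plus) coincides with the Nash profile (Low, Plus).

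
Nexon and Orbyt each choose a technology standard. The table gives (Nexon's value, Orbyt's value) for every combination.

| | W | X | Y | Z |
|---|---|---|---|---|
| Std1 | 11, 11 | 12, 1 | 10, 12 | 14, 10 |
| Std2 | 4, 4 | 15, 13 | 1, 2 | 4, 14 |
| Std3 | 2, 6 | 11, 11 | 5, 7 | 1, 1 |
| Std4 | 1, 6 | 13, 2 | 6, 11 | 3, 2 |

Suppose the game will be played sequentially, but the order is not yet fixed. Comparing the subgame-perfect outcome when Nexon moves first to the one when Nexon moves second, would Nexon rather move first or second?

If Nexon leads: Orbyt's best replies are Std1→Y, Std2→Z, Std3→X, Std4→Y; Nexon's induced payoffs 10, 4, 11, 6; outcome (Std3, X), payoffs (11, 11).
If Orbyt leads: Nexon's best replies are W→Std1, X→Std2, Y→Std1, Z→Std1; Orbyt's induced payoffs 11, 13, 12, 10; outcome (Std2, X), payoffs (15, 13).
Nexon gets 11 moving first and 15 moving second, so Nexon prefers to move second.

second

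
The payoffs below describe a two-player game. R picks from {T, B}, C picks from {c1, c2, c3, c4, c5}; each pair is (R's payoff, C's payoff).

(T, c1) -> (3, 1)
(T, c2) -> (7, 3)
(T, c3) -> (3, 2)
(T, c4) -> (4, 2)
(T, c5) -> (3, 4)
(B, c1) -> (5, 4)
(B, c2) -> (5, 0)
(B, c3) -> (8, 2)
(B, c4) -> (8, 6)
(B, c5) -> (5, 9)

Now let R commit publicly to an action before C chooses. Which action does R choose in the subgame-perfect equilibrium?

B

Solve by backward induction (R leads).
- T → C plays c5 (best of 1, 3, 2, 2, 4); R gets 3.
- B → C plays c5 (best of 4, 0, 2, 6, 9); R gets 5.
Among 3, 5, the best is 5 at B. Subgame-perfect outcome: (B, c5) with payoffs (5, 9).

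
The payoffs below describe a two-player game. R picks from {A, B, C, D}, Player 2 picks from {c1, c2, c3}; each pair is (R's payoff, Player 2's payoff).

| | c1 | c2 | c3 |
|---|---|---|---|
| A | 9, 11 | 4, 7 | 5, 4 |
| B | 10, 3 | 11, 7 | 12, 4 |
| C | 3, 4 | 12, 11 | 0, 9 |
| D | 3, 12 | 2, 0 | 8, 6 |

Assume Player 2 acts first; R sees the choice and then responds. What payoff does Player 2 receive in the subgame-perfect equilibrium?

11

R best-responds to each possible Player 2 move:
- c1: R compares 9, 10, 3, 3 and picks B; Player 2 would get 3.
- c2: R compares 4, 11, 12, 2 and picks C; Player 2 would get 11.
- c3: R compares 5, 12, 0, 8 and picks B; Player 2 would get 4.
Among 3, 11, 4, the best is 11 at c2. Subgame-perfect outcome: (C, c2) with payoffs (12, 11).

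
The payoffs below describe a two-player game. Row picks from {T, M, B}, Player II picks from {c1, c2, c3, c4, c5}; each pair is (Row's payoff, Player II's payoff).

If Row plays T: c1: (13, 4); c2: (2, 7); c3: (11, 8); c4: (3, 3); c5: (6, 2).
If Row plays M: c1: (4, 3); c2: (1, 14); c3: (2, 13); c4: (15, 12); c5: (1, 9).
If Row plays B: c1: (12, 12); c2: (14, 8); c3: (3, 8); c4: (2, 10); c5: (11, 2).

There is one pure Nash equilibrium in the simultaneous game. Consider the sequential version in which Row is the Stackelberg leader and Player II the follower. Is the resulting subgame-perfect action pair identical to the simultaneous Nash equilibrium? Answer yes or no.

Player II best-responds to each possible Row move:
- T → Player II plays c3 (best of 4, 7, 8, 3, 2); Row gets 11.
- M → Player II plays c2 (best of 3, 14, 13, 12, 9); Row gets 1.
- B → Player II plays c1 (best of 12, 8, 8, 10, 2); Row gets 12.
Among 11, 1, 12, the best is 12 at B. Subgame-perfect outcome: (B, c1) with payoffs (12, 12).
Now find the simultaneous Nash equilibrium.
Row's best replies: c1→T; c2→B; c3→T; c4→M; c5→B.
Player II's best replies: T→c3; M→c2; B→c1.
Only (T, c3) has each player best-responding; Nash payoffs (11, 8).
Sequential outcome (B, c1) differs from the Nash profile (T, c3).

no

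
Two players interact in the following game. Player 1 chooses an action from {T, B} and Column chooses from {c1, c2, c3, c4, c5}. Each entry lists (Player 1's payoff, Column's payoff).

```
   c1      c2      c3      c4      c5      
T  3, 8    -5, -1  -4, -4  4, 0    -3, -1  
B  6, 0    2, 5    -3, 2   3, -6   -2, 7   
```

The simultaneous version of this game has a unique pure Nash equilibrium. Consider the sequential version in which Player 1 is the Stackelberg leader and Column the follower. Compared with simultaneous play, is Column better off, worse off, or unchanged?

better off

Work backward from Column's decision.
- T → Column plays c1 (best of 8, -1, -4, 0, -1); Player 1 gets 3.
- B → Column plays c5 (best of 0, 5, 2, -6, 7); Player 1 gets -2.
Player 1's induced payoffs are 3, -2, so Player 1 commits to T. Subgame-perfect outcome: (T, c1) with payoffs (3, 8).
Now find the simultaneous Nash equilibrium.
Player 1's best replies: c1→B; c2→B; c3→B; c4→T; c5→B.
Column's best replies: T→c1; B→c5.
The unique mutual best reply is (B, c5), giving (-2, 7).
Column earns 8 sequentially versus 7 at the Nash outcome: better off.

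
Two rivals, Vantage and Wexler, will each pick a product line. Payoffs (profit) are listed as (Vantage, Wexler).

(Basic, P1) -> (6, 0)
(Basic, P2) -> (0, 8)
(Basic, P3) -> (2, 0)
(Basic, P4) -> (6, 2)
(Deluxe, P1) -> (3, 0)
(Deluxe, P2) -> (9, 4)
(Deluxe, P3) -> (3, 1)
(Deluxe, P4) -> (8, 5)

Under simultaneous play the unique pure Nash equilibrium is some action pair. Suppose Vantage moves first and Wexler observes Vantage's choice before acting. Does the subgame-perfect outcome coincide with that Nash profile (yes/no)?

Work backward from Wexler's decision.
- Basic: Wexler compares 0, 8, 0, 2 and picks P2; Vantage would get 0.
- Deluxe: Wexler compares 0, 4, 1, 5 and picks P4; Vantage would get 8.
Vantage's induced payoffs are 0, 8, so Vantage commits to Deluxe. Subgame-perfect outcome: (Deluxe, P4) with payoffs (8, 5).
Now find the simultaneous Nash equilibrium.
Vantage's best replies: P1→Basic; P2→Deluxe; P3→Deluxe; P4→Deluxe.
Wexler's best replies: Basic→P2; Deluxe→P4.
The unique mutual best reply is (Deluxe, P4), giving (8, 5).
Sequential outcome (Deluxe, P4) coincides with the Nash profile (Deluxe, P4).

yes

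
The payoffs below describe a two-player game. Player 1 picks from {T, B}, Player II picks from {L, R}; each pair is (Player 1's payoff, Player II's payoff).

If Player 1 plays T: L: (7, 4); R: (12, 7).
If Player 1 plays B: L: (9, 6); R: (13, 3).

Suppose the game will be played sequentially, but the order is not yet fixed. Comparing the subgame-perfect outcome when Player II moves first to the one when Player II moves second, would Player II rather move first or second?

second

If Player 1 leads: Player II's best replies are T→R, B→L; Player 1's induced payoffs 12, 9; outcome (T, R), payoffs (12, 7).
If Player II leads: Player 1's best replies are L→B, R→B; Player II's induced payoffs 6, 3; outcome (B, L), payoffs (9, 6).
Player II gets 6 moving first and 7 moving second, so Player II prefers to move second.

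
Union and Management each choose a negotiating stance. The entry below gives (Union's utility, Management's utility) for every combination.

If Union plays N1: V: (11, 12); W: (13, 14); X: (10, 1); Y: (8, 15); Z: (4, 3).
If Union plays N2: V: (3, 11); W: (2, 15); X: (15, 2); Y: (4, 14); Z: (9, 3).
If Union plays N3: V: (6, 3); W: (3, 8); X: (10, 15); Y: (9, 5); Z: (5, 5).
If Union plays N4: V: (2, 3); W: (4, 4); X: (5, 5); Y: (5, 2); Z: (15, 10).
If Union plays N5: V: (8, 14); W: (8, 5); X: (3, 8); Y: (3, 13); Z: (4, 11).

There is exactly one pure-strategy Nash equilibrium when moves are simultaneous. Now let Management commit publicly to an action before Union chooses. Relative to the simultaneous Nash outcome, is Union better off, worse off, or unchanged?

worse off

Backward induction with Management moving first.
- V: BR = N1, leader payoff 12.
- W: BR = N1, leader payoff 14.
- X: BR = N2, leader payoff 2.
- Y: BR = N3, leader payoff 5.
- Z: BR = N4, leader payoff 10.
Among 12, 14, 2, 5, 10, the best is 14 at W. Subgame-perfect outcome: (N1, W) with payoffs (13, 14).
Under simultaneous play:
Union's best replies: V→N1; W→N1; X→N2; Y→N3; Z→N4.
Management's best replies: N1→Y; N2→W; N3→X; N4→Z; N5→V.
The unique mutual best reply is (N4, Z), giving (15, 10).
Union earns 13 sequentially versus 15 at the Nash outcome: worse off.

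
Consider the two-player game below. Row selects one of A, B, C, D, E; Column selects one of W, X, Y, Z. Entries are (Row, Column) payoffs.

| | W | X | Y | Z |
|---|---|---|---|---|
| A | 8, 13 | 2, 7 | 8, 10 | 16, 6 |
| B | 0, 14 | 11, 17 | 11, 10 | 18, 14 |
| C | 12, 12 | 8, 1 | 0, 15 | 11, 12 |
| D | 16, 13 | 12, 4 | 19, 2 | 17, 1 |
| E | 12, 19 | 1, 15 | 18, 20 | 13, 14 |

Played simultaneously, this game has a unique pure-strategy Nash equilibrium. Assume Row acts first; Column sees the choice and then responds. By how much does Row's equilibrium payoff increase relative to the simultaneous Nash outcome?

2

Solve by backward induction (Row leads).
- A: BR = W, leader payoff 8.
- B: BR = X, leader payoff 11.
- C: BR = Y, leader payoff 0.
- D: BR = W, leader payoff 16.
- E: BR = Y, leader payoff 18.
Row's induced payoffs are 8, 11, 0, 16, 18, so Row commits to E. Subgame-perfect outcome: (E, Y) with payoffs (18, 20).
For the simultaneous game, intersect best replies.
Row's best replies: W→D; X→D; Y→D; Z→B.
Column's best replies: A→W; B→X; C→Y; D→W; E→Y.
Only (D, W) has each player best-responding; Nash payoffs (16, 13).
Row's commitment gain: 18 − 16 = 2.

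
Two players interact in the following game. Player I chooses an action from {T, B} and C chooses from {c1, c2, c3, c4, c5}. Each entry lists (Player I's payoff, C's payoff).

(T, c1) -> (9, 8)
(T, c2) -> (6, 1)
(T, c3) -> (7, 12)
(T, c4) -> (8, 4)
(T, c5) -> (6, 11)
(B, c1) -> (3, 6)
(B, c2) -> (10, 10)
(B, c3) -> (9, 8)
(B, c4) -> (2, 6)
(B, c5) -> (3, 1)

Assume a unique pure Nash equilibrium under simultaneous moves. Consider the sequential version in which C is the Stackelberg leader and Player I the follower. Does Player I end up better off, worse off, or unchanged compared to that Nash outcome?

worse off

Player I best-responds to each possible C move:
- c1: BR = T, leader payoff 8.
- c2: BR = B, leader payoff 10.
- c3: BR = B, leader payoff 8.
- c4: BR = T, leader payoff 4.
- c5: BR = T, leader payoff 11.
Among 8, 10, 8, 4, 11, the best is 11 at c5. Subgame-perfect outcome: (T, c5) with payoffs (6, 11).
Under simultaneous play:
Player I's best replies: c1→T; c2→B; c3→B; c4→T; c5→T.
C's best replies: T→c3; B→c2.
Only (B, c2) has each player best-responding; Nash payoffs (10, 10).
Player I earns 6 sequentially versus 10 at the Nash outcome: worse off.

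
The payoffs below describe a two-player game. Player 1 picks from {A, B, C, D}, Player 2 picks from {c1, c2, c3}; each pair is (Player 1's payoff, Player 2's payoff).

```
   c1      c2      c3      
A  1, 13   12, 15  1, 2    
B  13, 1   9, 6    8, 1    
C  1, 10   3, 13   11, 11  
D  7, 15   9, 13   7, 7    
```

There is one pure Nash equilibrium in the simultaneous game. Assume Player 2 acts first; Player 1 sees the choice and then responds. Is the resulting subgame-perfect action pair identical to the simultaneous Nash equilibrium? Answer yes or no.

Backward induction with Player 2 moving first.
- c1 → Player 1 plays B (best of 1, 13, 1, 7); Player 2 gets 1.
- c2 → Player 1 plays A (best of 12, 9, 3, 9); Player 2 gets 15.
- c3 → Player 1 plays C (best of 1, 8, 11, 7); Player 2 gets 11.
Player 2's induced payoffs are 1, 15, 11, so Player 2 commits to c2. Subgame-perfect outcome: (A, c2) with payoffs (12, 15).
For the simultaneous game, intersect best replies.
Player 1's best replies: c1→B; c2→A; c3→C.
Player 2's best replies: A→c2; B→c2; C→c2; D→c1.
The unique mutual best reply is (A, c2), giving (12, 15).
Sequential outcome (A, c2) coincides with the Nash profile (A, c2).

yes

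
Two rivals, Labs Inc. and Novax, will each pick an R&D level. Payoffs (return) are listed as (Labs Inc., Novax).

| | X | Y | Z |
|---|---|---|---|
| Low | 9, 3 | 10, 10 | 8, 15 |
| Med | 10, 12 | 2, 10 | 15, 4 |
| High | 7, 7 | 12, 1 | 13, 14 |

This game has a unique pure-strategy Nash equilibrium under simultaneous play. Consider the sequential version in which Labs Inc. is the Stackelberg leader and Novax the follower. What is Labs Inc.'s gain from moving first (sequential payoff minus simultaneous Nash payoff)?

3

Backward induction with Labs Inc. moving first.
- Low → Novax plays Z (best of 3, 10, 15); Labs Inc. gets 8.
- Med → Novax plays X (best of 12, 10, 4); Labs Inc. gets 10.
- High → Novax plays Z (best of 7, 1, 14); Labs Inc. gets 13.
Maximizing over 8, 10, 13, Labs Inc. chooses High. Subgame-perfect outcome: (High, Z) with payoffs (13, 14).
Now find the simultaneous Nash equilibrium.
Labs Inc.'s best replies: X→Med; Y→High; Z→Med.
Novax's best replies: Low→Z; Med→X; High→Z.
Only (Med, X) has each player best-responding; Nash payoffs (10, 12).
Labs Inc.'s commitment gain: 13 − 10 = 3.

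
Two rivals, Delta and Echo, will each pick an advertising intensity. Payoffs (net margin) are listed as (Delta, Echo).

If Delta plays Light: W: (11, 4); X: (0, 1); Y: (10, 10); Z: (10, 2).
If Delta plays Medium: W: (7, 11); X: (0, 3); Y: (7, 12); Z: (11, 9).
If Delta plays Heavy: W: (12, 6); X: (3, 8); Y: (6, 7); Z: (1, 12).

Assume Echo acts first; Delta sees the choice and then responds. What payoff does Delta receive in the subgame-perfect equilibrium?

Solve by backward induction (Echo leads).
- W: Delta compares 11, 7, 12 and picks Heavy; Echo would get 6.
- X: Delta compares 0, 0, 3 and picks Heavy; Echo would get 8.
- Y: Delta compares 10, 7, 6 and picks Light; Echo would get 10.
- Z: Delta compares 10, 11, 1 and picks Medium; Echo would get 9.
Among 6, 8, 10, 9, the best is 10 at Y. Subgame-perfect outcome: (Light, Y) with payoffs (10, 10).

10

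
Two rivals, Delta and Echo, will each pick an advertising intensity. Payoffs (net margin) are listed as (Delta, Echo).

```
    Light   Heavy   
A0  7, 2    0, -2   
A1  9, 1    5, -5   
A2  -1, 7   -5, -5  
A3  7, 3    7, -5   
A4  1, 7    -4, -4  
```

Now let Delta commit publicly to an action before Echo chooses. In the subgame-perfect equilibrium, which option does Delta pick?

Work backward from Echo's decision.
- A0 → Echo plays Light (best of 2, -2); Delta gets 7.
- A1 → Echo plays Light (best of 1, -5); Delta gets 9.
- A2 → Echo plays Light (best of 7, -5); Delta gets -1.
- A3 → Echo plays Light (best of 3, -5); Delta gets 7.
- A4 → Echo plays Light (best of 7, -4); Delta gets 1.
Maximizing over 7, 9, -1, 7, 1, Delta chooses A1. Subgame-perfect outcome: (A1, Light) with payoffs (9, 1).

A1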